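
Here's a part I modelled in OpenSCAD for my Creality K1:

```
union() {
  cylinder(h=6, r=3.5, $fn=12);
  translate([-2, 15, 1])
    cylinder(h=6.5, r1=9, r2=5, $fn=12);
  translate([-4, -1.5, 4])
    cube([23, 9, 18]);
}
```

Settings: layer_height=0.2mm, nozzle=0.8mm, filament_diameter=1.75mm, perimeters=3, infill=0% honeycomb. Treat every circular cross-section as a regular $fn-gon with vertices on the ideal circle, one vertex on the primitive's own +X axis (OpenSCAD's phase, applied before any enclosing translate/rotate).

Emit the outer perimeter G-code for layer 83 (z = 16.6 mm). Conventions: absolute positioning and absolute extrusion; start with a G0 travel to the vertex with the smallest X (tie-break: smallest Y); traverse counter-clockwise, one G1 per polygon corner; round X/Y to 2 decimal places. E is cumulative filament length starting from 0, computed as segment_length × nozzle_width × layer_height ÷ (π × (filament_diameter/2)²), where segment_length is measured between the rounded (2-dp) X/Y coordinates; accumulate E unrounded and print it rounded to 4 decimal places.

G0 X-4.00 Y-1.50 Z16.60
G1 X19.00 Y-1.50 E1.5300
G1 X19.00 Y7.50 E2.1286
G1 X-4.00 Y7.50 E3.6586
G1 X-4.00 Y-1.50 E4.2573

At z = 16.6 mm: the cylinder is not intersected at this z (z outside [0, 6]); the cone at (-2, 15) is not intersected at this z (z outside [1, 7.5]); the cube at (-4, -1.5) is present — its section is the full 23×9 rectangle; Combining (union): only the 23×9 cube at (-4, -1.5) is present, so the union is just that shape — 1 connected region. The outline is a single polygon with 4 vertices. Extrusion per mm of travel: 0.8 × 0.2 / (π × 0.875²) = 0.066520. Accumulating E over each segment gives final E = 4.2573.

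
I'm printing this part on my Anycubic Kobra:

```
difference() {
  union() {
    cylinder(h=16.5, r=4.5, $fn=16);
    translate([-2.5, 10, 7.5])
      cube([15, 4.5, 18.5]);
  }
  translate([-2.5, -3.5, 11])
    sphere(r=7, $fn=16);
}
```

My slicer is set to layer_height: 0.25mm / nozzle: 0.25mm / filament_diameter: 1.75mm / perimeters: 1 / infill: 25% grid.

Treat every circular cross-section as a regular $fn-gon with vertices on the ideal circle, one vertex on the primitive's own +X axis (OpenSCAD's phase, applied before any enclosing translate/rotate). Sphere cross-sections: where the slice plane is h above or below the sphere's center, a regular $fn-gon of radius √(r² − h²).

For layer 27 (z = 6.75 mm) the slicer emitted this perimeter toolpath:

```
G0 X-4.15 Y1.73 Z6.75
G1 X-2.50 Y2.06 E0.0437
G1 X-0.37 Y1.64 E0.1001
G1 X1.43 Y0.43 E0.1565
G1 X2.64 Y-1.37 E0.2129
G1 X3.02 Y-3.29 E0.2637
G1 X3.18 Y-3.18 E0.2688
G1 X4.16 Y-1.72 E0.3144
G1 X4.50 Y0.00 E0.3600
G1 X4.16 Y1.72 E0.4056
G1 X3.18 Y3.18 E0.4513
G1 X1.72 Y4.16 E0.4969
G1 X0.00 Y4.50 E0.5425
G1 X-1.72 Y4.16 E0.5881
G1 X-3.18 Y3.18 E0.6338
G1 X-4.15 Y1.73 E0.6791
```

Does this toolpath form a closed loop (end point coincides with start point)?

Start point (G0): (-4.15, 1.73). End point (last G1): the path returns to the start — closed.

yes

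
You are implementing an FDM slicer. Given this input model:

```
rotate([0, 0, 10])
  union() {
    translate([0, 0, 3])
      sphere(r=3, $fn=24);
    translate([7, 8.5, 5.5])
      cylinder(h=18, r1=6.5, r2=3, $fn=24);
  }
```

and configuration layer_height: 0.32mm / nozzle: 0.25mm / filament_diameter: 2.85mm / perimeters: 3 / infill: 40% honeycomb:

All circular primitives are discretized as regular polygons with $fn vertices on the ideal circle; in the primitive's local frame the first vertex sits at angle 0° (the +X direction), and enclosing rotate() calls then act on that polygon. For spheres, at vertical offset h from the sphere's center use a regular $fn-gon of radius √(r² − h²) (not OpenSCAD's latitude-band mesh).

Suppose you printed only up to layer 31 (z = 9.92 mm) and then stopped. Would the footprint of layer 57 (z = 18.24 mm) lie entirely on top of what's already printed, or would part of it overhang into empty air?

Compare the two slices. At z = 9.92: the sphere is absent (|z−center|=6.920 > r=3); the cone at (7, 8.5) contributes a regular 24-gon of circumradius 5.641 (interpolated between r1=6.5 and r2=3 at t=0.246) (area = (24/2)·5.641²·sin(360°/24) = 98.81 mm²); Taking the union: only the cone at (7, 8.5) is present, so the union is just that shape — area = 98.81 mm²; (rotated 10° about Z; rotation is an isometry so areas/perimeters/island counts are preserved). At z = 18.24: the sphere is not intersected at this z (|z−center|=15.240 > r=3); the cone at (7, 8.5) contributes a regular 24-gon of circumradius 4.023 (interpolated between r1=6.5 and r2=3 at t=0.708) (area = (24/2)·4.023²·sin(360°/24) = 50.26 mm²); Merging all regions: only the cone at (7, 8.5) is present, so the union is just that shape — area = 50.26 mm²; (whole slice rotated 10° about Z — lengths, areas and connectivity unchanged). Checking containment: the cross-section at z = 18.24 is a subset of the cross-section at z = 9.92.

entirely on top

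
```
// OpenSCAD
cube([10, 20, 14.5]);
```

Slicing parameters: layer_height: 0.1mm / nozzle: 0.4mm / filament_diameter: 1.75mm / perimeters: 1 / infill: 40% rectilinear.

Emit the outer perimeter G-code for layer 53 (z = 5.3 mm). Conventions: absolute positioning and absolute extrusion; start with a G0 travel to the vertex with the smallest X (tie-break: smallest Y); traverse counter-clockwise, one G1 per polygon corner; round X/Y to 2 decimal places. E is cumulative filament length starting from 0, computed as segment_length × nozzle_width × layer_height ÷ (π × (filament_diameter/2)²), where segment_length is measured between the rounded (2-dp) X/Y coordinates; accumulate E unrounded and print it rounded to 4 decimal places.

G0 X0.00 Y0.00 Z5.30
G1 X10.00 Y0.00 E0.1663
G1 X10.00 Y20.00 E0.4989
G1 X0.00 Y20.00 E0.6652
G1 X0.00 Y0.00 E0.9978

At z = 5.3 mm: the cube (footprint 10×20) is included at this height. The outline is a single polygon with 4 vertices. Extrusion per mm of travel: 0.4 × 0.1 / (π × 0.875²) = 0.016630. Accumulating E over each segment gives final E = 0.9978.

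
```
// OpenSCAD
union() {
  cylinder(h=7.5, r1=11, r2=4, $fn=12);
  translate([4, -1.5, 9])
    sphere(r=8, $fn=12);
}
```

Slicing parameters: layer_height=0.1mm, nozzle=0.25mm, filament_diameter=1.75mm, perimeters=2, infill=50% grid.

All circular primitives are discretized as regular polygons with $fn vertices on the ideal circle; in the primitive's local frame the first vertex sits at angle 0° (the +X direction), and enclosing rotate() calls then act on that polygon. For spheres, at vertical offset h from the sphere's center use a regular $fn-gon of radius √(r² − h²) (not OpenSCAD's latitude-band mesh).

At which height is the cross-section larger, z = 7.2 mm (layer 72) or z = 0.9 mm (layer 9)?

Layer 72 (z = 7.2): the cone contributes a regular 12-gon of circumradius 4.280 (interpolated between r1=11 and r2=4 at t=0.960) (area = (12/2)·4.280²·sin(360°/12) = 54.96 mm²); the sphere at (4, -1.5): section is a regular 12-gon, circumradius = √(r²−h²) = √(8²−1.8²) = 7.795 (area = (12/2)·7.795²·sin(360°/12) = 182.28 mm²); Merging all regions: the regions partially overlap — summed areas 237.24 mm² minus the doubly-counted overlap 51.06 mm² gives 186.17 mm² — area = 186.17 mm². So its area = 186.17 mm². Layer 9 (z = 0.9): the cone: at t=0.120 of its height the radius interpolates to r₁+(r₂−r₁)t = 10.160, giving a regular 12-gon of that circumradius (area = (12/2)·10.160²·sin(360°/12) = 309.68 mm²); the sphere at (4, -1.5) is not intersected at this z (|z−center|=8.100 > r=8); Combining (union): only the cone is present, so the union is just that shape — area = 309.68 mm². So its area = 309.68 mm². Layer 9 is larger (309.68 vs 186.17 mm²).

layer 9 (z = 0.9 mm)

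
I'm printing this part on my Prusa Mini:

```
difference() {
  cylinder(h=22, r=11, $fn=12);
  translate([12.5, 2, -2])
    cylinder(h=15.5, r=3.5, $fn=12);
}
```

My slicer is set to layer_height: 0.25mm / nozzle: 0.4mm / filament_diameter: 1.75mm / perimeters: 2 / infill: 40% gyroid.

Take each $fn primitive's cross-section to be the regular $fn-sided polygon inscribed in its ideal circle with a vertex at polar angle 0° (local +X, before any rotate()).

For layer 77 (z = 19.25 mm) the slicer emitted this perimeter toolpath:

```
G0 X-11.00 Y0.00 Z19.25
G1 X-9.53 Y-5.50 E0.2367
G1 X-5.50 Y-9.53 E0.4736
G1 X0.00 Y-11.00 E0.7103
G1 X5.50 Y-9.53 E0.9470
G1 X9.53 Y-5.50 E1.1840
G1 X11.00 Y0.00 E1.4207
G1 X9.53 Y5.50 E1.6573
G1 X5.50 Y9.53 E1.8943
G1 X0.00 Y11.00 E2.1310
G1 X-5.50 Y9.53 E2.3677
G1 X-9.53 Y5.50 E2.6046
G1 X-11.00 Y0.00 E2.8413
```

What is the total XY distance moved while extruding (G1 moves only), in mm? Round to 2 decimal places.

Sum the Euclidean lengths of each G1 segment: total = 68.34 mm.

68.34 mm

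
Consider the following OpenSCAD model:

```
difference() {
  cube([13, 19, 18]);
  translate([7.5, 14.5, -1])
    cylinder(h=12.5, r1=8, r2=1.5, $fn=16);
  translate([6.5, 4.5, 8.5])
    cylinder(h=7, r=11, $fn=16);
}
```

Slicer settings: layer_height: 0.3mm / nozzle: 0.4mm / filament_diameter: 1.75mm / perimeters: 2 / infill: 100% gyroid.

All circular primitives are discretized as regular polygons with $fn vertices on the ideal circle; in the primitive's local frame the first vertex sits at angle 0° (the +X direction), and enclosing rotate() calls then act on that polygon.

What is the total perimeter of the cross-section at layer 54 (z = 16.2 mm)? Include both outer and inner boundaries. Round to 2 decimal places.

64.00 mm

At z = 16.2 mm: the cube is present — its section is the full 13×19 rectangle (perimeter 64.00 mm); the cone at (7.5, 14.5) is not intersected at this z (z outside [-1, 11.5]); the cylinder at (6.5, 4.5) does not reach this height (z outside [8.5, 15.5]); Taking the first minus the rest: none of the subtracted shapes is present at this height, so the 13×19 cube is unchanged — boundary = 64.00 mm. Overall, the cross-section is a single solid region. Total boundary length (outer) = 64.00 mm.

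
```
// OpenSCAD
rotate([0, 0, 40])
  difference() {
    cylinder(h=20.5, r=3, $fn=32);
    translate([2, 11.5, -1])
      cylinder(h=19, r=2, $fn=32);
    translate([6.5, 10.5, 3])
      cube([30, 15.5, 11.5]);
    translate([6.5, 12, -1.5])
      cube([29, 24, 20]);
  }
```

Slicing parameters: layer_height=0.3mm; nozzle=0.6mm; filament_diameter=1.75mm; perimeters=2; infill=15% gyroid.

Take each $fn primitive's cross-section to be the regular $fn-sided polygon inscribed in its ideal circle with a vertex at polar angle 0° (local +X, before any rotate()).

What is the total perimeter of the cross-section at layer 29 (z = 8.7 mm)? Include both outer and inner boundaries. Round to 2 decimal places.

18.82 mm

At z = 8.7 mm: the r=3 cylinder contributes a regular 32-gon of circumradius 3 (perimeter = 2·32·3.000·sin(180°/32) = 18.82 mm); the cylinder at (2, 11.5): section is a regular 32-gon, circumradius r=2 (perimeter = 2·32·2.000·sin(180°/32) = 12.55 mm); the 30×15.5 cube at (6.5, 10.5) contributes its full rectangle (perimeter 91.00 mm); the cube at (6.5, 12) (footprint 29×24) is included at this height (perimeter 106.00 mm); After the difference (first − rest): starting from the r=3 cylinder, the r=2 cylinder at (2, 11.5) misses the remaining region (no effect); the 30×15.5 cube at (6.5, 10.5) misses the remaining region (no effect); the 29×24 cube at (6.5, 12) misses the remaining region (no effect) — boundary = 18.82 mm; (rotated 40° about Z; rotation is an isometry so areas/perimeters/island counts are preserved). Overall, the cross-section is a single solid region. Total boundary length (outer) = 18.82 mm.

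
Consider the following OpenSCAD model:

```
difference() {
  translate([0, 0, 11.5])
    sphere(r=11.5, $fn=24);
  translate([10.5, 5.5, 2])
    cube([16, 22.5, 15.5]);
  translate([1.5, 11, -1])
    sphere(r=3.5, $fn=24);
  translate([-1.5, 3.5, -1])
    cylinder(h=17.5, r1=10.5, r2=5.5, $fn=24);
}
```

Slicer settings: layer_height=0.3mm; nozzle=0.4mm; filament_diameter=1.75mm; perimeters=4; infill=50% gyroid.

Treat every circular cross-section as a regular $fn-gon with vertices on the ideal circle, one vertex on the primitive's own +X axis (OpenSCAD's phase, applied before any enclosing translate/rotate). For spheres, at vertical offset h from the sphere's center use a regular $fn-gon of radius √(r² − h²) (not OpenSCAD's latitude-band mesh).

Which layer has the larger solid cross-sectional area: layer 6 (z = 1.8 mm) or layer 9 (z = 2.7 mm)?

Layer 6 (z = 1.8): the r=11.5 sphere contributes a regular 24-gon of circumradius √(11.5²−9.7²) = 6.177 (area = (24/2)·6.177²·sin(360°/24) = 118.52 mm²); the cube at (10.5, 5.5) is absent (z outside [2, 17.5]); the sphere at (1.5, 11): section is a regular 24-gon, circumradius = √(r²−h²) = √(3.5²−2.8²) = 2.100 (area = (24/2)·2.100²·sin(360°/24) = 13.70 mm²); the cone at (-1.5, 3.5): at t=0.160 of its height the radius interpolates to r₁+(r₂−r₁)t = 9.700, giving a regular 24-gon of that circumradius (area = (24/2)·9.700²·sin(360°/24) = 292.23 mm²); After the difference (first − rest): starting from the r=11.5 sphere (118.52 mm²), the r=3.5 sphere at (1.5, 11) misses the remaining region (no effect); the cone at (-1.5, 3.5) partially overlaps it — only the 117.24 mm² overlap (of its 292.23 mm²) is removed, clipping the outline — area = 1.28 mm². So its area = 1.28 mm². Layer 9 (z = 2.7): the r=11.5 sphere slices to a regular 24-gon of circumradius 7.403 (√(r²−h²) with h=8.8 from center) (area = (24/2)·7.403²·sin(360°/24) = 170.23 mm²); the cube at (10.5, 5.5) is present — its section is the full 16×22.5 rectangle (area 360.00 mm²); the sphere at (1.5, 11) is not intersected at this z (|z−center|=3.700 > r=3.5); the cone at (-1.5, 3.5) (r1=10.5→r2=5.5) has section circumradius 9.443 here — a regular 24-gon (area = (24/2)·9.443²·sin(360°/24) = 276.94 mm²); After the difference (first − rest): starting from the r=11.5 sphere (170.23 mm²), the 16×22.5 cube at (10.5, 5.5) misses the remaining region (no effect); the cone at (-1.5, 3.5) partially overlaps it — only the 150.83 mm² overlap (of its 276.94 mm²) is removed, clipping the outline — area = 19.40 mm². So its area = 19.40 mm². Layer 9 is larger (19.40 vs 1.28 mm²).

layer 9 (z = 2.7 mm)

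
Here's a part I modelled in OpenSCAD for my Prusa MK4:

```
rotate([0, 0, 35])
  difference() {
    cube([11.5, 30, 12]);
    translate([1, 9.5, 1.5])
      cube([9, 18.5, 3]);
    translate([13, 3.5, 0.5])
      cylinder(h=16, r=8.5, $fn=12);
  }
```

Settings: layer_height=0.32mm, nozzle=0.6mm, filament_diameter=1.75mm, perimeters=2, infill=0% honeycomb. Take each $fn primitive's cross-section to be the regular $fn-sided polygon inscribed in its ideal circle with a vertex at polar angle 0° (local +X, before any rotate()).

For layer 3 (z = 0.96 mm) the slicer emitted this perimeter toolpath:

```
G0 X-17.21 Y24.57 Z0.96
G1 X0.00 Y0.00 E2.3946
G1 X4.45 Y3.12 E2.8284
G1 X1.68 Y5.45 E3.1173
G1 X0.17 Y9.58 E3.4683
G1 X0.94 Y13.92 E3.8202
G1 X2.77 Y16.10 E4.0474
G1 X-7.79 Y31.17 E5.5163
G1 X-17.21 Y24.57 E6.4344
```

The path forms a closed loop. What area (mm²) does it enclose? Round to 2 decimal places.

280.46 mm²

Apply the shoelace formula to the sequence of (X, Y) vertices; enclosed area = 280.46 mm².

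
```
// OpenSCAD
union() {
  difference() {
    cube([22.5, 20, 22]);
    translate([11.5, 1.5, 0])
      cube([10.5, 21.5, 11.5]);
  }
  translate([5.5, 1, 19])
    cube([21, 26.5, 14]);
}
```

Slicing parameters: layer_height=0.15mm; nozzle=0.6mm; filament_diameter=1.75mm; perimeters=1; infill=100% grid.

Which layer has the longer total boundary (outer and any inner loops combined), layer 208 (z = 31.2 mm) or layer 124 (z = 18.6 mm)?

layer 208 (z = 31.2 mm)

Layer 208 (z = 31.2): the cube is absent (z outside [0, 22]); the cube at (11.5, 1.5) is absent (z outside [0, 11.5]); Subtracting the remaining from the first: the first operand is absent here, so nothing remains; the cube at (5.5, 1) (footprint 21×26.5) is included at this height (perimeter 95.00 mm); Merging all regions: only the 21×26.5 cube at (5.5, 1) is present, so the union is just that shape — boundary = 95.00 mm. So its perimeter = 95.00 mm. Layer 124 (z = 18.6): the cube (footprint 22.5×20) is included at this height (perimeter 85.00 mm); the cube at (11.5, 1.5) does not reach this height (z outside [0, 11.5]); Subtracting the remaining from the first: none of the subtracted shapes is present at this height, so the 22.5×20 cube is unchanged — boundary = 85.00 mm; the cube at (5.5, 1) does not reach this height (z outside [19, 33]); Combining (union): only that combined region is present, so the union is just that shape — boundary = 85.00 mm. So its perimeter = 85.00 mm. Layer 208 is larger (95.00 vs 85.00 mm).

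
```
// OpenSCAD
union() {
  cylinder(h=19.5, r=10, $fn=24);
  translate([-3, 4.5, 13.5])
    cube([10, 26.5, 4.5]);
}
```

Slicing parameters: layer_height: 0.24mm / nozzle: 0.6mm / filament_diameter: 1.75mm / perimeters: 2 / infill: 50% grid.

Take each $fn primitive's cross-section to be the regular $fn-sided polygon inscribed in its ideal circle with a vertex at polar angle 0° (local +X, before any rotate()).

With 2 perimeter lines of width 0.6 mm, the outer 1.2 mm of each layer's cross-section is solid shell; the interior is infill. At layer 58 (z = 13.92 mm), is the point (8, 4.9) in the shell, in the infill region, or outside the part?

shell

At z = 13.92 mm: the cylinder: section is a regular 24-gon, circumradius r=10; the 10×26.5 cube at (-3, 4.5) contributes its full rectangle; Merging all regions: the regions partially overlap (shared area 47.70 mm²), so overlapping operands fuse into one piece — 1 connected region. Overall, the cross-section is a single solid region. The nearest boundary edge runs (7.07, 7.07)→(8.66, 5.00); distance from the point to it = 0.58 mm. The point is inside the cross-section, 0.58 mm from the nearest boundary — within the 1.2 mm shell band (2 × 0.6).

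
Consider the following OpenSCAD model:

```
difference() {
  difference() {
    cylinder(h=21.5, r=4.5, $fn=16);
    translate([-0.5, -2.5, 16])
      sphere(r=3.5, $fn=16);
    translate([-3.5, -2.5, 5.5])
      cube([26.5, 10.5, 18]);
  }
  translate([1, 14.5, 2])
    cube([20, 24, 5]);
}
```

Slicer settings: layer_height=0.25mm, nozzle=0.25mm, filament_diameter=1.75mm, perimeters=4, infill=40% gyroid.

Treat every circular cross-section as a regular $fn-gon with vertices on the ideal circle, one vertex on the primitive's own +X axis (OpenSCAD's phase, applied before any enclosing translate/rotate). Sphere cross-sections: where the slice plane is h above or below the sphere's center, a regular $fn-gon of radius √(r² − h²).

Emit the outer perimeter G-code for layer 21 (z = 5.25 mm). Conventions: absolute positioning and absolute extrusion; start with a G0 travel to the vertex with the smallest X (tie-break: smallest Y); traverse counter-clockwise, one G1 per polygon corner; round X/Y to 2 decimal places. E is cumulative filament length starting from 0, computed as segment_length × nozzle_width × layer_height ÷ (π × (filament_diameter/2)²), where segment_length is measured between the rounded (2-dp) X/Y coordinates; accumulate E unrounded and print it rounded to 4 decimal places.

G0 X-4.50 Y0.00 Z5.25
G1 X-4.16 Y-1.72 E0.0456
G1 X-3.18 Y-3.18 E0.0912
G1 X-1.72 Y-4.16 E0.1369
G1 X0.00 Y-4.50 E0.1825
G1 X1.72 Y-4.16 E0.2281
G1 X3.18 Y-3.18 E0.2737
G1 X4.16 Y-1.72 E0.3194
G1 X4.50 Y0.00 E0.3650
G1 X4.16 Y1.72 E0.4106
G1 X3.18 Y3.18 E0.4562
G1 X1.72 Y4.16 E0.5019
G1 X0.00 Y4.50 E0.5475
G1 X-1.72 Y4.16 E0.5931
G1 X-3.18 Y3.18 E0.6387
G1 X-4.16 Y1.72 E0.6844
G1 X-4.50 Y0.00 E0.7300

At z = 5.25 mm: the r=4.5 cylinder gives a regular 16-gon of circumradius 4.5 (constant along its height); the sphere at (-0.5, -2.5) is not intersected at this z (|z−center|=10.750 > r=3.5); the cube at (-3.5, -2.5) is absent (z outside [5.5, 23.5]); Subtracting the remaining from the first: none of the subtracted shapes is present at this height, so the r=4.5 cylinder is unchanged — 1 connected region; the cube at (1, 14.5) is present — its section is the full 20×24 rectangle; Taking the first minus the rest: starting from that combined region, the 20×24 cube at (1, 14.5) misses the remaining region (no effect) — 1 connected region. The outline is a single polygon with 16 vertices. Extrusion per mm of travel: 0.25 × 0.25 / (π × 0.875²) = 0.025984. Accumulating E over each segment gives final E = 0.7300.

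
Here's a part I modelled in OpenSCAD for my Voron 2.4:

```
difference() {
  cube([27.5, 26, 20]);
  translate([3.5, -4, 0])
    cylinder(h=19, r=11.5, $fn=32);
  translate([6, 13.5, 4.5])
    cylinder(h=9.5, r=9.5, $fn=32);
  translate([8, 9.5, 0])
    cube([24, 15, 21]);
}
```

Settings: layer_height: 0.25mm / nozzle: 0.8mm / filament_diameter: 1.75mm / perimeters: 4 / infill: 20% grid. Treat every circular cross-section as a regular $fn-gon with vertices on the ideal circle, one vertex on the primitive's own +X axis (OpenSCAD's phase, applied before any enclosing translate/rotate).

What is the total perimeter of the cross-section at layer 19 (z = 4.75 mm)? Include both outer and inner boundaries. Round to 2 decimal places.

112.30 mm

At z = 4.75 mm: the cube is present — its section is the full 27.5×26 rectangle (perimeter 107.00 mm); the r=11.5 cylinder at (3.5, -4) contributes a regular 32-gon of circumradius 11.5 (perimeter = 2·32·11.500·sin(180°/32) = 72.14 mm); the r=9.5 cylinder at (6, 13.5) contributes a regular 32-gon of circumradius 9.5 (perimeter = 2·32·9.500·sin(180°/32) = 59.59 mm); the cube at (8, 9.5) is present — its section is the full 24×15 rectangle (perimeter 78.00 mm); Subtracting the remaining from the first: starting from the 27.5×26 cube, the r=11.5 cylinder at (3.5, -4) partially overlaps it — only the 83.79 mm² overlap (of its 412.81 mm²) is removed, clipping the outline; the r=9.5 cylinder at (6, 13.5) partially overlaps it — only the 221.98 mm² overlap (of its 281.71 mm²) is removed, clipping the outline; the 24×15 cube at (8, 9.5) partially overlaps it — only the 212.15 mm² overlap (of its 360.00 mm²) is removed, clipping the outline — boundary = 112.30 mm. Overall, the cross-section has 2 separate islands. Total boundary length (outer) = 112.30 mm.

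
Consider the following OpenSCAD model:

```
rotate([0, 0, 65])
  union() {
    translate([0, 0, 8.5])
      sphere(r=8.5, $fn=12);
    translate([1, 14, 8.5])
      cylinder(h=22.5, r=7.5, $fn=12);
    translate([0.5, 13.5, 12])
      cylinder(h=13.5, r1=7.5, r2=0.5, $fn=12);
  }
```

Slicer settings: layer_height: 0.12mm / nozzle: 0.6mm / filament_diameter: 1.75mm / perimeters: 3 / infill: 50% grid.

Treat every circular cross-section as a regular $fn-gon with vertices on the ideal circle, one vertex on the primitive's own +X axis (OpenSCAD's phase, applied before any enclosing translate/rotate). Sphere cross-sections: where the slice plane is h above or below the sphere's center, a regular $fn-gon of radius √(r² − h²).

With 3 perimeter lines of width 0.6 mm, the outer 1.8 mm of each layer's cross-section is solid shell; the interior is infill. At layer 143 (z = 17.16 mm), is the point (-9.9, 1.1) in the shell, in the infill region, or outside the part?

At z = 17.16 mm: the sphere is absent (|z−center|=8.660 > r=8.5); the cylinder at (1, 14): section is a regular 12-gon, circumradius r=7.5; the cone at (0.5, 13.5) (r1=7.5→r2=0.5) has section circumradius 4.824 here — a regular 12-gon; Taking the union: the cone at (0.5, 13.5) lies entirely inside the r=7.5 cylinder at (1, 14), so the union is just the r=7.5 cylinder at (1, 14) — 1 connected region; (whole slice rotated 65° about Z — lengths, areas and connectivity unchanged). Overall, the cross-section is a single solid region. Undo the 65° rotation: the query point maps to (-3.187, 9.437) in the un-rotated model frame. The nearest boundary edge runs (-2.75, 7.50)→(-5.50, 10.25); distance from the point to it = 1.06 mm. The point is inside the cross-section, 1.06 mm from the nearest boundary — within the 1.8 mm shell band (3 × 0.6).

shell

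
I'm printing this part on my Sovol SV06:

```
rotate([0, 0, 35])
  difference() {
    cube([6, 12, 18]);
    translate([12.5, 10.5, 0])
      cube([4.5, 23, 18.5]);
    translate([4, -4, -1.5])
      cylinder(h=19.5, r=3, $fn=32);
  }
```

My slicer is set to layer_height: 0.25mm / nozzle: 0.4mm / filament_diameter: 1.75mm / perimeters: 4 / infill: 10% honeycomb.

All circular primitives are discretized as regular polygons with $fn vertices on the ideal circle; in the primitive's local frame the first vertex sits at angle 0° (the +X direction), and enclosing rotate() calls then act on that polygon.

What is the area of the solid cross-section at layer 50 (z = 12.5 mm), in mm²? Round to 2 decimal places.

At z = 12.5 mm: the 6×12 cube contributes its full rectangle (area 72.00 mm²); the cube at (12.5, 10.5) is present — its section is the full 4.5×23 rectangle (area 103.50 mm²); the r=3 cylinder at (4, -4) contributes a regular 32-gon of circumradius 3 (area = (32/2)·3.000²·sin(360°/32) = 28.09 mm²); Taking the first minus the rest: starting from the 6×12 cube (72.00 mm²), the 4.5×23 cube at (12.5, 10.5) misses the remaining region (no effect); the r=3 cylinder at (4, -4) misses the remaining region (no effect) — area = 72.00 mm²; (rotated 35° about Z; rotation is an isometry so areas/perimeters/island counts are preserved). Overall, the cross-section is a single solid region. Net area = 72.00 mm².

72.00 mm²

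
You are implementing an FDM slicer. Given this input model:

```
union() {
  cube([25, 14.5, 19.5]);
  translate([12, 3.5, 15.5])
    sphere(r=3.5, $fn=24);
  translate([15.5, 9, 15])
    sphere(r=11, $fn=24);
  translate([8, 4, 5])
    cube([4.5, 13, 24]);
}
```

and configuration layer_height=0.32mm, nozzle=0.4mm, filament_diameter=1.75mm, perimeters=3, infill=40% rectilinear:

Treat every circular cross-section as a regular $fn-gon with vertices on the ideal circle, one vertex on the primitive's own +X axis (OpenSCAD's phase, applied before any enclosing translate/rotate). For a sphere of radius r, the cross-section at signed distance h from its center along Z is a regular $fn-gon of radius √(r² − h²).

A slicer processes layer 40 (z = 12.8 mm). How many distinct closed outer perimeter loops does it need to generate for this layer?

1

At z = 12.8 mm: the 25×14.5 cube contributes its full rectangle; the sphere at (12, 3.5): section is a regular 24-gon, circumradius = √(r²−h²) = √(3.5²−2.7²) = 2.227; the sphere at (15.5, 9): section is a regular 24-gon, circumradius = √(r²−h²) = √(11²−2.2²) = 10.778; the 4.5×13 cube at (8, 4) contributes its full rectangle; Combining (union): the regions partially overlap (shared area 345.05 mm²), so overlapping operands fuse into one piece — 1 connected region. The result has 1 disconnected region.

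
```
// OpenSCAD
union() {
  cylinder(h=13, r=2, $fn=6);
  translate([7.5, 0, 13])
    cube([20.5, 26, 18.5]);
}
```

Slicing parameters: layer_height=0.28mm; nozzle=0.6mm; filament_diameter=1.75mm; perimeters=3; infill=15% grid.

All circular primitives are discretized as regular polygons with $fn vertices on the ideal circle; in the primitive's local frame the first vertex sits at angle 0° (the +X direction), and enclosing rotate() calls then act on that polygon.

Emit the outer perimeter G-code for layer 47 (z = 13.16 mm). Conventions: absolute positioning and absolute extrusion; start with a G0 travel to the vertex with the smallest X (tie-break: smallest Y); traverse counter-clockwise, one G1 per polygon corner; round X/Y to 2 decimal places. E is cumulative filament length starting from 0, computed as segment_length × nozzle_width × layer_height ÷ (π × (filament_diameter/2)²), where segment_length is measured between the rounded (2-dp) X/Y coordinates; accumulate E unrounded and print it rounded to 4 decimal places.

At z = 13.16 mm: the cylinder does not reach this height (z outside [0, 13]); the cube at (7.5, 0) is present — its section is the full 20.5×26 rectangle; Taking the union: only the 20.5×26 cube at (7.5, 0) is present, so the union is just that shape — 1 connected region. The outline is a single polygon with 4 vertices. Extrusion per mm of travel: 0.6 × 0.28 / (π × 0.875²) = 0.069846. Accumulating E over each segment gives final E = 6.4957.

G0 X7.50 Y0.00 Z13.16
G1 X28.00 Y0.00 E1.4318
G1 X28.00 Y26.00 E3.2479
G1 X7.50 Y26.00 E4.6797
G1 X7.50 Y0.00 E6.4957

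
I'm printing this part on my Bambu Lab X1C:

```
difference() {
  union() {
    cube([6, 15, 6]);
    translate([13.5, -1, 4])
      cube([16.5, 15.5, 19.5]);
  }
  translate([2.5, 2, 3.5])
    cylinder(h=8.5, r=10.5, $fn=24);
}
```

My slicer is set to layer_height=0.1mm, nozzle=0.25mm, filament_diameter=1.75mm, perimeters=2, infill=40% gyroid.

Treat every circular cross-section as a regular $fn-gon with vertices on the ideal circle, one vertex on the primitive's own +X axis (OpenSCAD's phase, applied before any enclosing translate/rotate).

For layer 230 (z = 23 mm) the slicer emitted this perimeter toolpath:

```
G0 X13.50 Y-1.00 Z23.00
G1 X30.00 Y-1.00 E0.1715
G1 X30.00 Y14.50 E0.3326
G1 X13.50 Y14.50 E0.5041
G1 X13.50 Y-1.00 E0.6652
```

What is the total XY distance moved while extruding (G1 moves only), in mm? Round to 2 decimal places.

Sum the Euclidean lengths of each G1 segment: total = 64.00 mm.

64.00 mm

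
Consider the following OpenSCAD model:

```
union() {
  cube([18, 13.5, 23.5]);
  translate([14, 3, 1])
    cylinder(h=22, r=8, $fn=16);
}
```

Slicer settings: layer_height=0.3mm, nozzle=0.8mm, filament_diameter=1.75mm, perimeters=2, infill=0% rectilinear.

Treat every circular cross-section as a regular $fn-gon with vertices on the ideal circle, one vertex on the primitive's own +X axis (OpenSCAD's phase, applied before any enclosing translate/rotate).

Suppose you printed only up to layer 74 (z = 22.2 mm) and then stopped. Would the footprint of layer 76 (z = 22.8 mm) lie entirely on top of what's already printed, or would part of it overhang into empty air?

Compare the two slices. At z = 22.2: the 18×13.5 cube contributes its full rectangle (area 243.00 mm²); the cylinder at (14, 3): section is a regular 16-gon, circumradius r=8 (area = (16/2)·8.000²·sin(360°/16) = 195.93 mm²); Merging all regions: the regions partially overlap — summed areas 438.93 mm² minus the doubly-counted overlap 114.29 mm² gives 324.64 mm² — area = 324.64 mm². At z = 22.8: the 18×13.5 cube contributes its full rectangle (area 243.00 mm²); the r=8 cylinder at (14, 3) gives a regular 16-gon of circumradius 8 (constant along its height) (area = (16/2)·8.000²·sin(360°/16) = 195.93 mm²); Merging all regions: the regions partially overlap — summed areas 438.93 mm² minus the doubly-counted overlap 114.29 mm² gives 324.64 mm² — area = 324.64 mm². Checking containment: the cross-section at z = 22.8 is a subset of the cross-section at z = 22.2.

entirely on top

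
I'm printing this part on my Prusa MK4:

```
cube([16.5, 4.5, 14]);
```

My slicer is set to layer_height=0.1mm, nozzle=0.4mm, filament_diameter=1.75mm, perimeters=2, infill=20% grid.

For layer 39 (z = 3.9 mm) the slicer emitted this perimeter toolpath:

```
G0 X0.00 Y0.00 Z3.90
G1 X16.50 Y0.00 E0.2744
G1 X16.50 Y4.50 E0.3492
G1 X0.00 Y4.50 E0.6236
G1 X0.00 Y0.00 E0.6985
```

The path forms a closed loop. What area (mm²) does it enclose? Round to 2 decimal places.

74.25 mm²

Apply the shoelace formula to the sequence of (X, Y) vertices; enclosed area = 74.25 mm².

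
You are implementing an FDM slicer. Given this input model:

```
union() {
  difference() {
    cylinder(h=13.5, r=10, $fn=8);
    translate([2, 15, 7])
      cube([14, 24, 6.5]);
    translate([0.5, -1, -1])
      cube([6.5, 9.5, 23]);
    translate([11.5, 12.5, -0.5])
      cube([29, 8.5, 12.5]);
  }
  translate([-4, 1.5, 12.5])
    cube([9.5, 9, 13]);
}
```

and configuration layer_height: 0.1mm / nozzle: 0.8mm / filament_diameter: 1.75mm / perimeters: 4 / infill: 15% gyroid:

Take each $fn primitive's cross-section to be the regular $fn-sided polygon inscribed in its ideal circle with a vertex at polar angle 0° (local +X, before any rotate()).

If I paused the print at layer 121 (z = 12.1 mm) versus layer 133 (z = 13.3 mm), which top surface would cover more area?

Layer 121 (z = 12.1): the r=10 cylinder gives a regular 8-gon of circumradius 10 (constant along its height) (area = (8/2)·10.000²·sin(360°/8) = 282.84 mm²); the cube at (2, 15) (footprint 14×24) is included at this height (area 336.00 mm²); the cube at (0.5, -1) is present — its section is the full 6.5×9.5 rectangle (area 61.75 mm²); the cube at (11.5, 12.5) does not reach this height (z outside [-0.5, 12]); Taking the first minus the rest: starting from the r=10 cylinder (282.84 mm²), the 14×24 cube at (2, 15) misses the remaining region (no effect); the 6.5×9.5 cube at (0.5, -1) partially overlaps it — only the 59.39 mm² overlap (of its 61.75 mm²) is removed, clipping the outline — area = 223.46 mm²; the cube at (-4, 1.5) does not reach this height (z outside [12.5, 25.5]); Combining (union): only the result so far is present, so the union is just that shape — area = 223.46 mm². So its area = 223.46 mm². Layer 133 (z = 13.3): the r=10 cylinder contributes a regular 8-gon of circumradius 10 (area = (8/2)·10.000²·sin(360°/8) = 282.84 mm²); the cube at (2, 15) (footprint 14×24) is included at this height (area 336.00 mm²); the cube at (0.5, -1) (footprint 6.5×9.5) is included at this height (area 61.75 mm²); the cube at (11.5, 12.5) is absent (z outside [-0.5, 12]); Taking the first minus the rest: starting from the r=10 cylinder (282.84 mm²), the 14×24 cube at (2, 15) misses the remaining region (no effect); the 6.5×9.5 cube at (0.5, -1) partially overlaps it — only the 59.39 mm² overlap (of its 61.75 mm²) is removed, clipping the outline — area = 223.46 mm²; the cube at (-4, 1.5) (footprint 9.5×9) is included at this height (area 85.50 mm²); Taking the union: the regions partially overlap — summed areas 308.96 mm² minus the doubly-counted overlap 36.90 mm² gives 272.05 mm² — area = 272.05 mm². So its area = 272.05 mm². Layer 133 is larger (272.05 vs 223.46 mm²).

layer 133 (z = 13.3 mm)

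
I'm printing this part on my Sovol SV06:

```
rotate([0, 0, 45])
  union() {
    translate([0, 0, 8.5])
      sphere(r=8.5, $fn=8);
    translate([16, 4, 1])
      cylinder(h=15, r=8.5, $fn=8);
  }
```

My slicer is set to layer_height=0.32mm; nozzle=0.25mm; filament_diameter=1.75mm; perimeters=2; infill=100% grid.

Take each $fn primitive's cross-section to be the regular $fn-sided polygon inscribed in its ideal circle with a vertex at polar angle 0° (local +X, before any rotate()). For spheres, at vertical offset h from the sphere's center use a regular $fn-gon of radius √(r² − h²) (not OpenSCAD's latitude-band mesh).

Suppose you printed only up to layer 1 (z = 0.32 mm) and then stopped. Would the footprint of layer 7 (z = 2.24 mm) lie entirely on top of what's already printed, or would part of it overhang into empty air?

part overhangs

Compare the two slices. At z = 0.32: the r=8.5 sphere contributes a regular 8-gon of circumradius √(8.5²−8.18²) = 2.310 (area = (8/2)·2.310²·sin(360°/8) = 15.10 mm²); the cylinder at (16, 4) does not reach this height (z outside [1, 16]); Combining (union): only the r=8.5 sphere is present, so the union is just that shape — area = 15.10 mm²; (whole slice rotated 45° about Z — lengths, areas and connectivity unchanged). At z = 2.24: the sphere: section is a regular 8-gon, circumradius = √(r²−h²) = √(8.5²−6.26²) = 5.750 (area = (8/2)·5.750²·sin(360°/8) = 93.51 mm²); the r=8.5 cylinder at (16, 4) contributes a regular 8-gon of circumradius 8.5 (area = (8/2)·8.500²·sin(360°/8) = 204.35 mm²); Combining (union): the 2 present regions are separate (no shared area or edge), so areas and boundary lengths simply add and each stays a separate island — area = 297.87 mm²; (rotated 45° about Z; rotation is an isometry so areas/perimeters/island counts are preserved). Checking containment: at z = 2.24 the cross-section extends beyond the z = 0.32 cross-section by about 282.77 mm².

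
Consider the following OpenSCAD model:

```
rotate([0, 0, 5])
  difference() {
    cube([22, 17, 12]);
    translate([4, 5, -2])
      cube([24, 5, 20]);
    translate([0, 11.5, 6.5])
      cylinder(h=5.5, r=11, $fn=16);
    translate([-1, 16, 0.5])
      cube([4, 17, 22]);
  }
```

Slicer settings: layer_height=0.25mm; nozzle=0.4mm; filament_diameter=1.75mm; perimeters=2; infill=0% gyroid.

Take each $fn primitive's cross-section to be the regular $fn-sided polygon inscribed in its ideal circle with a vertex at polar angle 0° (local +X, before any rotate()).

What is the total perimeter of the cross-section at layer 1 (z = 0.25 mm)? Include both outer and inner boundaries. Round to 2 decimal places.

At z = 0.25 mm: the 22×17 cube contributes its full rectangle (perimeter 78.00 mm); the cube at (4, 5) is present — its section is the full 24×5 rectangle (perimeter 58.00 mm); the cylinder at (0, 11.5) is not intersected at this z (z outside [6.5, 12]); the cube at (-1, 16) is not intersected at this z (z outside [0.5, 22.5]); Subtracting the remaining from the first: starting from the 22×17 cube, the 24×5 cube at (4, 5) partially overlaps it — only the 90.00 mm² overlap (of its 120.00 mm²) is removed, clipping the outline — boundary = 114.00 mm; (whole slice rotated 5° about Z — lengths, areas and connectivity unchanged). Overall, the cross-section is a single solid region. Total boundary length (outer) = 114.00 mm.

114.00 mm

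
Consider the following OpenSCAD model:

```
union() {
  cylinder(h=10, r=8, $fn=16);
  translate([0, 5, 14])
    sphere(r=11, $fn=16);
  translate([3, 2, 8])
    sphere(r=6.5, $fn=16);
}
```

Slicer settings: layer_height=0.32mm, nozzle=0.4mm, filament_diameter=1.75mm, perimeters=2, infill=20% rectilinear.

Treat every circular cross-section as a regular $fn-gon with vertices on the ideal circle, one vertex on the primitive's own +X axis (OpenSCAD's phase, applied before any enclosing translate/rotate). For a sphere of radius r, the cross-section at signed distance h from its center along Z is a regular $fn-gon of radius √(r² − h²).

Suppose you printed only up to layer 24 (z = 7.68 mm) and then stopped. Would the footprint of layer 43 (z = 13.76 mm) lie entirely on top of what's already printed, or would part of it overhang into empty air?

Compare the two slices. At z = 7.68: the r=8 cylinder gives a regular 16-gon of circumradius 8 (constant along its height) (area = (16/2)·8.000²·sin(360°/16) = 195.93 mm²); the r=11 sphere at (0, 5) slices to a regular 16-gon of circumradius 9.003 (√(r²−h²) with h=6.32 from center) (area = (16/2)·9.003²·sin(360°/16) = 248.16 mm²); the r=6.5 sphere at (3, 2) contributes a regular 16-gon of circumradius √(6.5²−0.32²) = 6.492 (area = (16/2)·6.492²·sin(360°/16) = 129.03 mm²); Merging all regions: the regions partially overlap — summed areas 573.12 mm² minus the doubly-counted overlap 260.84 mm² gives 312.28 mm² — area = 312.28 mm². At z = 13.76: the cylinder is not intersected at this z (z outside [0, 10]); the sphere at (0, 5): section is a regular 16-gon, circumradius = √(r²−h²) = √(11²−0.24²) = 10.997 (area = (16/2)·10.997²·sin(360°/16) = 370.26 mm²); the r=6.5 sphere at (3, 2) slices to a regular 16-gon of circumradius 3.012 (√(r²−h²) with h=5.76 from center) (area = (16/2)·3.012²·sin(360°/16) = 27.77 mm²); Taking the union: the r=6.5 sphere at (3, 2) lies entirely inside the r=11 sphere at (0, 5), so the union is just the r=11 sphere at (0, 5) — area = 370.26 mm². Checking containment: at z = 13.76 the cross-section extends beyond the z = 7.68 cross-section by about 81.05 mm².

part overhangs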